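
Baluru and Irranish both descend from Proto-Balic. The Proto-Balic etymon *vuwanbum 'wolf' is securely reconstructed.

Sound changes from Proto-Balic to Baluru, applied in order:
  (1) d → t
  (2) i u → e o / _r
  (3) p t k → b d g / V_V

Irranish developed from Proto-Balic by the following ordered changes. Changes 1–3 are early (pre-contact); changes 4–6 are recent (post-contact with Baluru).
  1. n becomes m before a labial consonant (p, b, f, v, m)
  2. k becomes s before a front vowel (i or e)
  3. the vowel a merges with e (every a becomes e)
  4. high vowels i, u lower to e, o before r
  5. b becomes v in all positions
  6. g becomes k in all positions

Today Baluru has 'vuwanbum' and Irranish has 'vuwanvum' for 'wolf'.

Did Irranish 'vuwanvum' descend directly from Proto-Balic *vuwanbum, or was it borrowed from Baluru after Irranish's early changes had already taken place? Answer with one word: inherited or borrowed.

If inherited, *vuwanbum would pass through all of Irranish's changes:
Irranish: start from *vuwanbum.
  rule 1 (nasal place assimilation): vuwanbum → vuwambum
  rule 2: no change — vuwambum
  rule 3 (vowel merger): vuwambum → vuwembum
  rule 4: no change — vuwembum
  rule 5 (unconditioned shift): vuwembum → vuwemvum
  rule 6: no change — vuwemvum
  ⇒ Irranish vuwemvum
If borrowed from Baluru 'vuwanbum' after the early changes, it would undergo only the recent ones:
  rule 4 (pre-rhotic lowering): no change (vuwanbum)
  rule 5 (unconditioned shift): vuwanbum → vuwanvum
  rule 6 (unconditioned shift): no change (vuwanvum)
  ⇒ as a loan: vuwanvum
Irranish 'vuwanvum' matches the loan outcome 'vuwanvum', not the inherited 'vuwemvum' — it skipped the early Irranish changes, so it was borrowed from Baluru.

borrowed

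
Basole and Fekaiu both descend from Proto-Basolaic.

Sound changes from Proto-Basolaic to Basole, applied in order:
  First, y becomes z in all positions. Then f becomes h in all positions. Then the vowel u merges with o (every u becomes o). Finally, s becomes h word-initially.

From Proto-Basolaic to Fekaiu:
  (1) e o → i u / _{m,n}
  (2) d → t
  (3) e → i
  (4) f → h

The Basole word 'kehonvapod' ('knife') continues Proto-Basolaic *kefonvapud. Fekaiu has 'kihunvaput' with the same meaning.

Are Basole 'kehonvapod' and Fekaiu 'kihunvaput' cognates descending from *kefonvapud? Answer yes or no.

yes

Derive the expected Fekaiu reflex of *kefonvapud:
Fekaiu: start from *kefonvapud.
  rule 1 (pre-nasal raising): kefonvapud → kefunvapud
  rule 2 (unconditioned shift): kefunvapud → kefunvaput
  rule 3 (vowel merger): kefunvaput → kifunvaput
  rule 4 (unconditioned shift): kifunvaput → kihunvaput
  ⇒ Fekaiu kihunvaput
Fekaiu 'kihunvaput' matches the regular reflex exactly, so the pair is cognate.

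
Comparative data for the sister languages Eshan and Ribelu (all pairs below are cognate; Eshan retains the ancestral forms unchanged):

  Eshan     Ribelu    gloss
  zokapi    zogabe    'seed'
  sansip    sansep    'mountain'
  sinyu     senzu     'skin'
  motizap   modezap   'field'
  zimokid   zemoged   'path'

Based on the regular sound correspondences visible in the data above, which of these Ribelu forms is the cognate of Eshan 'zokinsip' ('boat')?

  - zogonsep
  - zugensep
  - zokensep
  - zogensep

zimokid ~ zemoged — Eshan k corresponds to Ribelu g between vowels (before a front vowel).
sinyu ~ senzu — Eshan i corresponds to Ribelu e after a consonant, before a nasal.
sansip ~ sansep — Eshan i corresponds to Ribelu e after a consonant, before a labial obstruent.
Applying these to Eshan 'zokinsip':
  zokinsip → zoginsip   (k→g between vowels (before a front vowel))
  zoginsip → zogensip   (i→e after a consonant, before a nasal)
  zogensip → zogensep   (i→e after a consonant, before a labial obstruent)
So the Ribelu cognate is 'zogensep'.

zogensep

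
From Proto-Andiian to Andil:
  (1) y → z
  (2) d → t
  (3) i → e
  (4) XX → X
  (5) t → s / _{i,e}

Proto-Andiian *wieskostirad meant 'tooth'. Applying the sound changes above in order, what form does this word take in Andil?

Andil: *wieskostirad
  wieskostirad (rule 1 does not apply)
  wieskostirad → wieskostirat   [unconditioned shift]
  wieskostirat → weeskosterat   [vowel merger]
  weeskosterat → weskosterat   [degemination]
  weskosterat → weskosserat   [palatalisation]
  giving Andil weskosserat.

weskosserat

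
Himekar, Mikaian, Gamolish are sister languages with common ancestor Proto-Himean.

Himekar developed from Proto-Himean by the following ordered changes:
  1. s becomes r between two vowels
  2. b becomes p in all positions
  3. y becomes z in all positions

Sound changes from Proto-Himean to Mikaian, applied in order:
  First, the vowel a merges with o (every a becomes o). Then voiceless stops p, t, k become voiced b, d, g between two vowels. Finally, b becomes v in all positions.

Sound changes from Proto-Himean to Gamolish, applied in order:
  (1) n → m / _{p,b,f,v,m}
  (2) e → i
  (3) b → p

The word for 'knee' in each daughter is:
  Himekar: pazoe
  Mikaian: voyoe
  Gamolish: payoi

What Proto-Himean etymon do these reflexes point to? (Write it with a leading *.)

Position 2: Himekar has a, Mikaian has o, Gamolish has a. Himekar preserves a here (none of its changes turn any other segment into a), so the proto-segment is *a.
Position 5: Himekar has e, Mikaian has e, Gamolish has i. Himekar preserves e here (none of its changes turn any other segment into e), so the proto-segment is *e.
Position 1: Himekar has p, Mikaian has v, Gamolish has p. Taking the neighbouring segments as reconstructed: Himekar p could go back to *p or *b; Mikaian v could go back to *b or *v; Gamolish p could go back to *p or *b — the one source consistent with every daughter is *b.
This points to *bayoe. Verify forward in each daughter:
Himekar: start from *bayoe.
  rule 1: no change — bayoe
  rule 2 (unconditioned shift): bayoe → payoe
  rule 3 (unconditioned shift): payoe → pazoe
  ⇒ Himekar pazoe
Mikaian: *bayoe
  bayoe → boyoe   [vowel merger]
  boyoe (rule 2 does not apply)
  boyoe → voyoe   [unconditioned shift]
  giving Mikaian voyoe.
Gamolish: start from *bayoe.
  rule 1: no change — bayoe
  rule 2 (vowel merger): bayoe → bayoi
  rule 3 (unconditioned shift): bayoi → payoi
  ⇒ Gamolish payoi
Only *bayoe yields all of Himekar pazoe, Mikaian voyoe, Gamolish payoi.

*bayoe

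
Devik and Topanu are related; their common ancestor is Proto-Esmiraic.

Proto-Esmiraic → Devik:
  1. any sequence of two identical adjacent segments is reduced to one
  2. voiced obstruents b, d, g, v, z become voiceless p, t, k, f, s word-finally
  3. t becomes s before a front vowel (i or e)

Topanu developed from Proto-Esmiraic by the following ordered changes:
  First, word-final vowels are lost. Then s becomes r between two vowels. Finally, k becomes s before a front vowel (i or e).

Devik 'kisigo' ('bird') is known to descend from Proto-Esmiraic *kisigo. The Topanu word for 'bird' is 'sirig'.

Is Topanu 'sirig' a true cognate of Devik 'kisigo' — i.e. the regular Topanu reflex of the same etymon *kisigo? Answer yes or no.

yes

Derive the expected Topanu reflex of *kisigo:
Topanu: *kisigo
  kisigo → kisig   [apocope]
  kisig → kirig   [rhotacism]
  kirig → sirig   [palatalisation]
  giving Topanu sirig.
Topanu 'sirig' matches the regular reflex exactly, so the pair is cognate.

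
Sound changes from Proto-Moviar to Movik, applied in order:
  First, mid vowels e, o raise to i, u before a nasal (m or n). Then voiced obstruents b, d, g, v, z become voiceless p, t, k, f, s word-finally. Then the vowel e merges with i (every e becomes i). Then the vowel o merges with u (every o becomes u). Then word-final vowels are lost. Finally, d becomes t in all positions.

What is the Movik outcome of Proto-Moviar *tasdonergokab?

Movik: *tasdonergokab
  tasdonergokab → tasdunergokab   [pre-nasal raising]
  tasdunergokab → tasdunergokap   [final devoicing]
  tasdunergokap → tasdunirgokap   [vowel merger]
  tasdunirgokap → tasdunirgukap   [vowel merger]
  tasdunirgukap (rule 5 does not apply)
  tasdunirgukap → tastunirgukap   [unconditioned shift]
  giving Movik tastunirgukap.

tastunirgukap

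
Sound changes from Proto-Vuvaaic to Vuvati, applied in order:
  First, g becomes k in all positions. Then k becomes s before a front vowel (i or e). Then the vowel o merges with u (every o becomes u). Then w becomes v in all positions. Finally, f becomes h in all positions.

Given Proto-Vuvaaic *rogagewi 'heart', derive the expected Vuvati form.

rukasevi

Vuvati: *rogagewi
  rogagewi → rokakewi   [unconditioned shift]
  rokakewi → rokasewi   [palatalisation]
  rokasewi → rukasewi   [vowel merger]
  rukasewi → rukasevi   [unconditioned shift]
  rukasevi (rule 5 does not apply)
  giving Vuvati rukasevi.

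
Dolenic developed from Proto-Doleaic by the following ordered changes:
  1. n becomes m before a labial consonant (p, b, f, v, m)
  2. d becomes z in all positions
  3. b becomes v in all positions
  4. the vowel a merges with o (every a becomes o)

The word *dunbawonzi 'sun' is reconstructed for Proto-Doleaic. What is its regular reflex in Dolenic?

Dolenic: *dunbawonzi
  dunbawonzi → dumbawonzi   [nasal place assimilation]
  dumbawonzi → zumbawonzi   [unconditioned shift]
  zumbawonzi → zumvawonzi   [unconditioned shift]
  zumvawonzi → zumvowonzi   [vowel merger]
  giving Dolenic zumvowonzi.

zumvowonzi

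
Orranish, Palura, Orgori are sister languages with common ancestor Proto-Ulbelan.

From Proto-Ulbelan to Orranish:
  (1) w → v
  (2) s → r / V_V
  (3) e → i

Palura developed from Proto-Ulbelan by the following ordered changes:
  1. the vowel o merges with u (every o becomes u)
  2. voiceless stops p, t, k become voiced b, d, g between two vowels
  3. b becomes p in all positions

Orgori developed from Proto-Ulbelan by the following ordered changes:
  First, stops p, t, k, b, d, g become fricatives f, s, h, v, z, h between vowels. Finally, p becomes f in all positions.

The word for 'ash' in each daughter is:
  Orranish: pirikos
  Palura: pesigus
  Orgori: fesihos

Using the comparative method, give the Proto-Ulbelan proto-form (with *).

Position 6: Orranish has o, Palura has u, Orgori has o. Orranish preserves o here (none of its changes turn any other segment into o), so the proto-segment is *o.
Position 2: Orranish has i, Palura has e, Orgori has e. Palura preserves e here (none of its changes turn any other segment into e), so the proto-segment is *e.
Continuing position by position gives *pesikos; check it forward:
Orranish: *pesikos
  pesikos (rule 1 does not apply)
  pesikos → perikos   [rhotacism]
  perikos → pirikos   [vowel merger]
  giving Orranish pirikos.
Palura: *pesikos > pesikus > pesigus  (by vowel merger, intervocalic voicing)
Orgori: start from *pesikos.
  rule 1 (intervocalic lenition): pesikos → pesihos
  rule 2 (unconditioned shift): pesihos → fesihos
  ⇒ Orgori fesihos
No other proto-form is consistent with every reflex, so the reconstruction is *pesikos.

*pesikos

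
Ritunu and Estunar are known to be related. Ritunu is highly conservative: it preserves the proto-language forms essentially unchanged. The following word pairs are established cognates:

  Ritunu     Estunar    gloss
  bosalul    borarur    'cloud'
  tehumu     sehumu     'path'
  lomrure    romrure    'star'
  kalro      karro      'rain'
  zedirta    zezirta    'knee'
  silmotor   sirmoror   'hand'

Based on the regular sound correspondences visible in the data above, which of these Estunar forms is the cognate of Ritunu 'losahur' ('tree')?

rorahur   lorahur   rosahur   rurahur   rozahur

lomrure ~ romrure — Ritunu l corresponds to Estunar r word-initially before a back vowel.
bosalul ~ borarur — Ritunu s corresponds to Estunar r between vowels (before a back vowel).
Applying these to Ritunu 'losahur':
  losahur → rosahur   (l→r word-initially before a back vowel)
  rosahur → rorahur   (s→r between vowels (before a back vowel))
So the Estunar cognate is 'rorahur'.

rorahur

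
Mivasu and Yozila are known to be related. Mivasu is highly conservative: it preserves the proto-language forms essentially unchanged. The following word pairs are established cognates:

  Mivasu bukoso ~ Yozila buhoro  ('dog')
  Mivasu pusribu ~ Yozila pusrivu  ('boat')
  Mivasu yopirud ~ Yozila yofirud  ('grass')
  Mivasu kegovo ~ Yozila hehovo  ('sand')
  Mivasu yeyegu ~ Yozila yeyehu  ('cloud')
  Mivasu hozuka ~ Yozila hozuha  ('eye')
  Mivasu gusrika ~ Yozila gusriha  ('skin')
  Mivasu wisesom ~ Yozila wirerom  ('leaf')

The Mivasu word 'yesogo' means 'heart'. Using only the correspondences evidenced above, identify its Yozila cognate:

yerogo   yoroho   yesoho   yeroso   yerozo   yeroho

bukoso ~ buhoro, wisesom ~ wirerom — Mivasu s corresponds to Yozila r between vowels (before a back vowel).
kegovo ~ hehovo — Mivasu g corresponds to Yozila h between vowels (before a back vowel).
Applying these to Mivasu 'yesogo':
  yesogo → yerogo   (s→r between vowels (before a back vowel))
  yerogo → yeroho   (g→h between vowels (before a back vowel))
So the Yozila cognate is 'yeroho'.

yeroho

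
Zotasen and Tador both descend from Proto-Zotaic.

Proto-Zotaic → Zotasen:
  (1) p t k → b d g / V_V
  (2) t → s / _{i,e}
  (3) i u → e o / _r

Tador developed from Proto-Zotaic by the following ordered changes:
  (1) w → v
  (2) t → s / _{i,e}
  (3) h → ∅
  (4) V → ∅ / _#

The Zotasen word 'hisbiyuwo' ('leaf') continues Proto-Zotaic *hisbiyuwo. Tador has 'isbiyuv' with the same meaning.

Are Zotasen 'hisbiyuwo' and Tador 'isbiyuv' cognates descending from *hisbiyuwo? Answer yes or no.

Derive the expected Tador reflex of *hisbiyuwo:
Tador: *hisbiyuwo
  hisbiyuwo → hisbiyuvo   [unconditioned shift]
  hisbiyuvo (rule 2 does not apply)
  hisbiyuvo → isbiyuvo   [h-loss]
  isbiyuvo → isbiyuv   [apocope]
  giving Tador isbiyuv.
Tador 'isbiyuv' matches the regular reflex exactly, so the pair is cognate.

yes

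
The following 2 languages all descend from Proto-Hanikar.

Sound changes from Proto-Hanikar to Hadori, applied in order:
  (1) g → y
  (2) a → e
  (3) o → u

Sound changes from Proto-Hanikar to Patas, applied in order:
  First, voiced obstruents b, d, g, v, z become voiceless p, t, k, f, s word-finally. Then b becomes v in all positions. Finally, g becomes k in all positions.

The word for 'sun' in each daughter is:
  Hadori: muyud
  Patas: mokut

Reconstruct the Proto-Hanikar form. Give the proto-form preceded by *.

Position 3: Hadori has y, Patas has k. Taking the neighbouring segments as reconstructed: Hadori y could go back to *g or *y; Patas k could go back to *k or *g — the one source consistent with every daughter is *g.
Position 2: Hadori has u, Patas has o. Patas preserves o here (none of its changes turn any other segment into o), so the proto-segment is *o.
Position 5: Hadori has d, Patas has t. Hadori preserves d here (none of its changes turn any other segment into d), so the proto-segment is *d.
Verify the candidate proto-form against each daughter:
Hadori: start from *mogud.
  rule 1 (unconditioned shift): mogud → moyud
  rule 2: no change — moyud
  rule 3 (vowel merger): moyud → muyud
  ⇒ Hadori muyud
Patas: start from *mogud.
  rule 1 (final devoicing): mogud → mogut
  rule 2: no change — mogut
  rule 3 (unconditioned shift): mogut → mokut
  ⇒ Patas mokut
No other proto-form is consistent with every reflex, so the reconstruction is *mogud.

*mogud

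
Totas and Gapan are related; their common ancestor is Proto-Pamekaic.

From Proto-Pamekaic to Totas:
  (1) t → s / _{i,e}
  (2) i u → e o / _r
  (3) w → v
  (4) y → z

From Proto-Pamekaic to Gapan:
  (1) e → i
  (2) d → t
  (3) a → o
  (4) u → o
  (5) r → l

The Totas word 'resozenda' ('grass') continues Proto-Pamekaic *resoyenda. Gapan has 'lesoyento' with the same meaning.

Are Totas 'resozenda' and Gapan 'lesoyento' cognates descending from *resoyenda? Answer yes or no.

Derive the expected Gapan reflex of *resoyenda:
Gapan: *resoyenda > risoyinda > risoyinta > risoyinto > lisoyinto  (by vowel merger, unconditioned shift, vowel merger, unconditioned shift)
The regular Gapan reflex would be 'lisoyinto', but the attested form is 'lesoyento'. The correspondence is irregular, so they are not cognates (the Gapan form has a different source).

no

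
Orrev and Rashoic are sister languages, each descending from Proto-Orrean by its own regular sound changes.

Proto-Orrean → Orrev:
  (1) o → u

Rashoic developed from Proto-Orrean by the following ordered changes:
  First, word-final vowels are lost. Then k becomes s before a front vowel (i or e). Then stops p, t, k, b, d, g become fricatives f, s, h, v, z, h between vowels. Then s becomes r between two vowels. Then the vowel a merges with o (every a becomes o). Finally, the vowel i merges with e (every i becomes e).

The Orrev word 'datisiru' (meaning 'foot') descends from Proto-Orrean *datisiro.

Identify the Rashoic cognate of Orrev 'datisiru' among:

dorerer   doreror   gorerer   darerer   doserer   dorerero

Rashoic: *datisiro > datisir > dasisir > daririr > doririr > dorerer  (by apocope, intervocalic lenition, rhotacism, vowel merger, vowel merger)
The other candidates each miss or misapply at least one Rashoic change.

dorerer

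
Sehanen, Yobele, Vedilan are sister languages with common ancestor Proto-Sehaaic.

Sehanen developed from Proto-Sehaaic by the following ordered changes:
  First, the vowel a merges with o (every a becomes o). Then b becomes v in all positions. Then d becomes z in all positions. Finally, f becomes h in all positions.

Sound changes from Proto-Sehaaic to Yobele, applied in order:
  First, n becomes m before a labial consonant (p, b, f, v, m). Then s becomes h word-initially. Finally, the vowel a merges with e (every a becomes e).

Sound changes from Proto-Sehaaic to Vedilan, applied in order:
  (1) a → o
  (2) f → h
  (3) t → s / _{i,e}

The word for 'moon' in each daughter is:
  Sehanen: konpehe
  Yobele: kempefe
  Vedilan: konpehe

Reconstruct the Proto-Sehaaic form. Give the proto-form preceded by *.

Position 2: Sehanen has o, Yobele has e, Vedilan has o. Taking the neighbouring segments as reconstructed: Sehanen o could go back to *a or *o; Yobele e could go back to *a or *e; Vedilan o could go back to *a or *o — the one source consistent with every daughter is *a.
Position 6: Sehanen has h, Yobele has f, Vedilan has h. Yobele preserves f here (none of its changes turn any other segment into f), so the proto-segment is *f.
This points to *kanpefe. Verify forward in each daughter:
Sehanen: start from *kanpefe.
  rule 1 (vowel merger): kanpefe → konpefe
  rule 2: no change — konpefe
  rule 3: no change — konpefe
  rule 4 (unconditioned shift): konpefe → konpehe
  ⇒ Sehanen konpehe
Yobele: *kanpefe > kampefe > kempefe  (by nasal place assimilation, vowel merger)
Vedilan: *kanpefe > konpefe > konpehe  (by vowel merger, unconditioned shift)
Only *kanpefe yields all of Sehanen konpehe, Yobele kempefe, Vedilan konpehe.

*kanpefe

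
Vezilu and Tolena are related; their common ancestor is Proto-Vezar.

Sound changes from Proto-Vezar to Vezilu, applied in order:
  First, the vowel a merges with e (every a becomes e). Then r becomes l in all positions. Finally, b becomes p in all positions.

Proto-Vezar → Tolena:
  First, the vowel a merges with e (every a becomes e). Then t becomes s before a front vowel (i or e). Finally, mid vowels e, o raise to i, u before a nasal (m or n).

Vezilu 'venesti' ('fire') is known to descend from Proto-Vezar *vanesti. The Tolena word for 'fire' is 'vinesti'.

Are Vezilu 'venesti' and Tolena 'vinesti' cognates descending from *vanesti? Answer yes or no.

Derive the expected Tolena reflex of *vanesti:
Tolena: *vanesti
  vanesti → venesti   [vowel merger]
  venesti → venessi   [palatalisation]
  venessi → vinessi   [pre-nasal raising]
  giving Tolena vinessi.
The regular Tolena reflex would be 'vinessi', but the attested form is 'vinesti'. The correspondence is irregular, so they are not cognates (the Tolena form has a different source).

no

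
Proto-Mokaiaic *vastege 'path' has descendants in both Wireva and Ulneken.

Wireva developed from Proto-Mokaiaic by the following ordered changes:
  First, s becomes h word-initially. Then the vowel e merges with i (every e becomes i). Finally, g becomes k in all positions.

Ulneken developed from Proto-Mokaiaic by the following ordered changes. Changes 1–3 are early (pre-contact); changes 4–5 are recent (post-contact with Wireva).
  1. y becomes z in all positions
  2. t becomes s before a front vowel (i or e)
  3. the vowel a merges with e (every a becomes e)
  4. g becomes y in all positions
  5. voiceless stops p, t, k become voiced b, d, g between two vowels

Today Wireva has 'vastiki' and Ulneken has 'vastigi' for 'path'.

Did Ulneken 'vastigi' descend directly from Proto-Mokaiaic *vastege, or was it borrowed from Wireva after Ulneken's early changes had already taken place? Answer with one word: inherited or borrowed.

borrowed

If inherited, *vastege would pass through all of Ulneken's changes:
Ulneken: *vastege
  vastege (rule 1 does not apply)
  vastege → vassege   [palatalisation]
  vassege → vessege   [vowel merger]
  vessege → vesseye   [unconditioned shift]
  vesseye (rule 5 does not apply)
  giving Ulneken vesseye.
If borrowed from Wireva 'vastiki' after the early changes, it would undergo only the recent ones:
  rule 4 (unconditioned shift): no change (vastiki)
  rule 5 (intervocalic voicing): vastiki → vastigi
  ⇒ as a loan: vastigi
Ulneken 'vastigi' matches the loan outcome 'vastigi', not the inherited 'vesseye' — it skipped the early Ulneken changes, so it was borrowed from Wireva.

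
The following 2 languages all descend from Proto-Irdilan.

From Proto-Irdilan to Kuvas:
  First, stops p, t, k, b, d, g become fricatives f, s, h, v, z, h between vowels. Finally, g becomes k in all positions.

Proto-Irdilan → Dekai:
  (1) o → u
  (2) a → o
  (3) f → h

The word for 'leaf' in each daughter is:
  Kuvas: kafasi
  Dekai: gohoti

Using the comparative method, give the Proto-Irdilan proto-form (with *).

Position 4: Kuvas has a, Dekai has o. Kuvas preserves a here (none of its changes turn any other segment into a), so the proto-segment is *a.
Position 5: Kuvas has s, Dekai has t. Dekai preserves t here (none of its changes turn any other segment into t), so the proto-segment is *t.
Continuing position by position gives *gafati; check it forward:
Kuvas: *gafati
  gafati → gafasi   [intervocalic lenition]
  gafasi → kafasi   [unconditioned shift]
  giving Kuvas kafasi.
Dekai: start from *gafati.
  rule 1: no change — gafati
  rule 2 (vowel merger): gafati → gofoti
  rule 3 (unconditioned shift): gofoti → gohoti
  ⇒ Dekai gohoti
Only *gafati yields all of Kuvas kafasi, Dekai gohoti.

*gafati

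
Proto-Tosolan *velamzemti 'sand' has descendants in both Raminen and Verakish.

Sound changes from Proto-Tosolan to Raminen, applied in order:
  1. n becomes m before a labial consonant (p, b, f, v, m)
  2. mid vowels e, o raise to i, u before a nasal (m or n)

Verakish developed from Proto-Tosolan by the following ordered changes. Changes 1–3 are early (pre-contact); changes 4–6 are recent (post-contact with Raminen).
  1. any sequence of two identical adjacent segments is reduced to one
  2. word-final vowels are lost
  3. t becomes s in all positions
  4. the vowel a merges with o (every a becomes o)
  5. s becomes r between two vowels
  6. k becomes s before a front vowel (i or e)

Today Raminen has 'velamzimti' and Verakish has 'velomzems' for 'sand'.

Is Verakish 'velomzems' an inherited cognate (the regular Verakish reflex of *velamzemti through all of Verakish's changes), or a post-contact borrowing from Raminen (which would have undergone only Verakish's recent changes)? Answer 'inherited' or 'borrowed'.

If inherited, *velamzemti would pass through all of Verakish's changes:
Verakish: *velamzemti > velamzemt > velamzems > velomzems  (by apocope, unconditioned shift, vowel merger)
If borrowed from Raminen 'velamzimti' after the early changes, it would undergo only the recent ones:
  rule 4 (vowel merger): velamzimti → velomzimti
  rule 5 (rhotacism): no change (velomzimti)
  rule 6 (palatalisation): no change (velomzimti)
  ⇒ as a loan: velomzimti
Verakish 'velomzems' matches the inherited outcome exactly, so it is an inherited cognate, not a loan.

inherited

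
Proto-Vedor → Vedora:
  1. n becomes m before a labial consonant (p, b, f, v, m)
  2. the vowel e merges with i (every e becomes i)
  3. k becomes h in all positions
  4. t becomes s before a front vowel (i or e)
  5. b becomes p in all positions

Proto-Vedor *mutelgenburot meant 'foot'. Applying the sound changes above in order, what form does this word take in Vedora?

Vedora: *mutelgenburot > mutelgemburot > mutilgimburot > musilgimburot > musilgimpurot  (by nasal place assimilation, vowel merger, palatalisation, unconditioned shift)

musilgimpurot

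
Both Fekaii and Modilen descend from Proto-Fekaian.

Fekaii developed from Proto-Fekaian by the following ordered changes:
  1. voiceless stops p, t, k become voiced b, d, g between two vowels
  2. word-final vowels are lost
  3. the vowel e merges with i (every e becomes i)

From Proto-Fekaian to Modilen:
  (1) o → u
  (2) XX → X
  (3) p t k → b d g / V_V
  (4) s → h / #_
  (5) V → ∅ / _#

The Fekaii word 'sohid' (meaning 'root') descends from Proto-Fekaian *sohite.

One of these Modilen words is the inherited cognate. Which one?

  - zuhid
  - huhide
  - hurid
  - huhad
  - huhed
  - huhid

huhid

Modilen: *sohite
  sohite → suhite   [vowel merger]
  suhite (rule 2 does not apply)
  suhite → suhide   [intervocalic voicing]
  suhide → huhide   [debuccalisation]
  huhide → huhid   [apocope]
  giving Modilen huhid.
Only 'huhid' matches the regular Modilen development of *sohite.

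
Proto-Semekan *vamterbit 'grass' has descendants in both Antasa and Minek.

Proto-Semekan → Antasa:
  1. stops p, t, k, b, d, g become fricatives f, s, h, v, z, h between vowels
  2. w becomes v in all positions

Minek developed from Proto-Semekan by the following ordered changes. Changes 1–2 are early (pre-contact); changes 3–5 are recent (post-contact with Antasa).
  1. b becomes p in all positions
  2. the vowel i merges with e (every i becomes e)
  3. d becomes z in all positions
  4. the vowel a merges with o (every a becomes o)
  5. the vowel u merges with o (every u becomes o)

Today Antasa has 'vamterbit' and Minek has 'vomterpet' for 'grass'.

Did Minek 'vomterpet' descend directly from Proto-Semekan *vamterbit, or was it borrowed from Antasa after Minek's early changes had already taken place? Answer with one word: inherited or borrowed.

If inherited, *vamterbit would pass through all of Minek's changes:
Minek: *vamterbit > vamterpit > vamterpet > vomterpet  (by unconditioned shift, vowel merger, vowel merger)
If borrowed from Antasa 'vamterbit' after the early changes, it would undergo only the recent ones:
  rule 3 (unconditioned shift): no change (vamterbit)
  rule 4 (vowel merger): vamterbit → vomterbit
  rule 5 (vowel merger): no change (vomterbit)
  ⇒ as a loan: vomterbit
Minek 'vomterpet' matches the inherited outcome exactly, so it is an inherited cognate, not a loan.

inherited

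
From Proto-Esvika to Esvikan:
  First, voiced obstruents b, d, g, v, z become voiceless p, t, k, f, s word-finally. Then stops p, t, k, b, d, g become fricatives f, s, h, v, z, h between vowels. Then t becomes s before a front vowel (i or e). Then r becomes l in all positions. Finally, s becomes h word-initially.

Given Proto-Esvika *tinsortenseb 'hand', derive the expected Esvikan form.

Esvikan: *tinsortenseb
  tinsortenseb → tinsortensep   [final devoicing]
  tinsortensep (rule 2 does not apply)
  tinsortensep → sinsorsensep   [palatalisation]
  sinsorsensep → sinsolsensep   [unconditioned shift]
  sinsolsensep → hinsolsensep   [debuccalisation]
  giving Esvikan hinsolsensep.

hinsolsensep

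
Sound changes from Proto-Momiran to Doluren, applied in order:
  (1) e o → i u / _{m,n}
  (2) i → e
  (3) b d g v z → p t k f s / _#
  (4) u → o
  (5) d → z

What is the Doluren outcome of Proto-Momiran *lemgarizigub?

Doluren: *lemgarizigub
  lemgarizigub → limgarizigub   [pre-nasal raising]
  limgarizigub → lemgarezegub   [vowel merger]
  lemgarezegub → lemgarezegup   [final devoicing]
  lemgarezegup → lemgarezegop   [vowel merger]
  lemgarezegop (rule 5 does not apply)
  giving Doluren lemgarezegop.

lemgarezegop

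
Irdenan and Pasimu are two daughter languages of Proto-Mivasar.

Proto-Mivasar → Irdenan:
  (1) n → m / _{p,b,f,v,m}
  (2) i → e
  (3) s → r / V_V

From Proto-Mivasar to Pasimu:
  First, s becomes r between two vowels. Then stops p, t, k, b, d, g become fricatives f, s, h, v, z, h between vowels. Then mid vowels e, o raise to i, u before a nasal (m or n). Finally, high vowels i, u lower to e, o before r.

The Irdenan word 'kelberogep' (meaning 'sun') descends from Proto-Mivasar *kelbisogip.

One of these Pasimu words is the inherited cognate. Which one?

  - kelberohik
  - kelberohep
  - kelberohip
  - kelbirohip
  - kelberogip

kelberohip

Pasimu: *kelbisogip > kelbirogip > kelbirohip > kelberohip  (by rhotacism, intervocalic lenition, pre-rhotic lowering)
Among the options, 'kelberohip' alone shows every Pasimu change applied in order.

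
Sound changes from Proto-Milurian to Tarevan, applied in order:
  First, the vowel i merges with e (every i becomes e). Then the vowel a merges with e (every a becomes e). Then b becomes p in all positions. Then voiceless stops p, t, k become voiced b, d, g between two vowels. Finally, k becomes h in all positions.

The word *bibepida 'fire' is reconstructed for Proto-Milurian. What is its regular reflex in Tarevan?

Tarevan: *bibepida
  bibepida → bebepeda   [vowel merger]
  bebepeda → bebepede   [vowel merger]
  bebepede → pepepede   [unconditioned shift]
  pepepede → pebebede   [intervocalic voicing]
  pebebede (rule 5 does not apply)
  giving Tarevan pebebede.

pebebede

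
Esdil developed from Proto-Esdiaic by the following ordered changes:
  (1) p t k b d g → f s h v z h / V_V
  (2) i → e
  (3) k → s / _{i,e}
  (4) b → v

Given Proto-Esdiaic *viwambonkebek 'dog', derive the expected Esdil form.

Esdil: *viwambonkebek > viwambonkevek > vewambonkevek > vewambonsevek > vewamvonsevek  (by intervocalic lenition, vowel merger, palatalisation, unconditioned shift)

vewamvonsevek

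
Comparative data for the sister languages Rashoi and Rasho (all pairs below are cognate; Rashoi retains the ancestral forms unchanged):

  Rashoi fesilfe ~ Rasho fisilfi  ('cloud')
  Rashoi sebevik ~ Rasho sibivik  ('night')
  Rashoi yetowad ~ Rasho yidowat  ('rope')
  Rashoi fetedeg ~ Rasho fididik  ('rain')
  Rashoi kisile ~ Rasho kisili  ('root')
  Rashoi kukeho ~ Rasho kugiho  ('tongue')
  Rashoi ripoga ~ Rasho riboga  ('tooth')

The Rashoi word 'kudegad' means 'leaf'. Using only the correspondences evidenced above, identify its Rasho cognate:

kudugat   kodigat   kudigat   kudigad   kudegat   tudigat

kudigat

fesilfe ~ fisilfi, yetowad ~ yidowat — Rashoi e corresponds to Rasho i after a consonant, before a consonant other than r, m, n, p, b, f, v.
yetowad ~ yidowat — Rashoi d corresponds to Rasho t word-finally.
Applying these to Rashoi 'kudegad':
  kudegad → kudigad   (e→i after a consonant, before a consonant other than r, m, n, p, b, f, v)
  kudigad → kudigat   (d→t word-finally)
So the Rasho cognate is 'kudigat'.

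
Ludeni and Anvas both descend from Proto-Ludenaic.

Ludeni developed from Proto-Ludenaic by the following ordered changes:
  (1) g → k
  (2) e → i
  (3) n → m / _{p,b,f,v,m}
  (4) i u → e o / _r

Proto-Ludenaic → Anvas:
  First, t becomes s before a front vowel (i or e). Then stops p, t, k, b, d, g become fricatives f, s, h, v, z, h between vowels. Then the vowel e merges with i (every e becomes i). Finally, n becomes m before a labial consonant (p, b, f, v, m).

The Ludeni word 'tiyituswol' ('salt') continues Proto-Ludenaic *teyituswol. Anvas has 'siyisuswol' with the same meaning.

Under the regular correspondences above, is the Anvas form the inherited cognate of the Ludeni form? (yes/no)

yes

Derive the expected Anvas reflex of *teyituswol:
Anvas: *teyituswol > seyituswol > seyisuswol > siyisuswol  (by palatalisation, intervocalic lenition, vowel merger)
Anvas 'siyisuswol' matches the regular reflex exactly, so the pair is cognate.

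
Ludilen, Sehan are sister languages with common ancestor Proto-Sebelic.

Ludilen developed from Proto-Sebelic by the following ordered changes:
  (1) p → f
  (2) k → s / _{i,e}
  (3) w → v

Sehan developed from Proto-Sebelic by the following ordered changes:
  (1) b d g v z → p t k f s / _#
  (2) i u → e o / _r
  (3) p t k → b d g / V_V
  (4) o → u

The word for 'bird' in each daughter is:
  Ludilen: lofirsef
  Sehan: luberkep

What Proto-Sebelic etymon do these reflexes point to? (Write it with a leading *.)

*lopirkep

Position 6: Ludilen has s, Sehan has k. Taking the neighbouring segments as reconstructed: Ludilen s could go back to *k or *s; Sehan k can only go back to *k — the one source consistent with every daughter is *k.
Position 8: Ludilen has f, Sehan has p. Taking the neighbouring segments as reconstructed: Ludilen f could go back to *p or *f; Sehan p could go back to *p or *b — the one source consistent with every daughter is *p.
This points to *lopirkep. Verify forward in each daughter:
Ludilen: *lopirkep
  lopirkep → lofirkef   [unconditioned shift]
  lofirkef → lofirsef   [palatalisation]
  lofirsef (rule 3 does not apply)
  giving Ludilen lofirsef.
Sehan: *lopirkep > loperkep > loberkep > luberkep  (by pre-rhotic lowering, intervocalic voicing, vowel merger)
*lopirkep is the unique common source.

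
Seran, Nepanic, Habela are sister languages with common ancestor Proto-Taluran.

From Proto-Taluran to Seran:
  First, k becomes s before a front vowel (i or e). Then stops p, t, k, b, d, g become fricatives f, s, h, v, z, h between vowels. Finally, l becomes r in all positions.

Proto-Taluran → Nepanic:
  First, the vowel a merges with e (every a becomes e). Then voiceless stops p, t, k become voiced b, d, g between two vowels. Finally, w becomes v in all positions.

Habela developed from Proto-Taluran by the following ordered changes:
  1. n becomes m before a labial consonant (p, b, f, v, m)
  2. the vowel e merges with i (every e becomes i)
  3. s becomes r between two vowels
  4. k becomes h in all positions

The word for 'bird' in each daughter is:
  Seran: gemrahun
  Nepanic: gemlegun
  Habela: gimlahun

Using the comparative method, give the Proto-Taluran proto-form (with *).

Position 2: Seran has e, Nepanic has e, Habela has i. Seran preserves e here (none of its changes turn any other segment into e), so the proto-segment is *e.
Position 4: Seran has r, Nepanic has l, Habela has l. Nepanic preserves l here (none of its changes turn any other segment into l), so the proto-segment is *l.
Position 5: Seran has a, Nepanic has e, Habela has a. Seran preserves a here (none of its changes turn any other segment into a), so the proto-segment is *a.
Verify the candidate proto-form against each daughter:
Seran: start from *gemlakun.
  rule 1: no change — gemlakun
  rule 2 (intervocalic lenition): gemlakun → gemlahun
  rule 3 (unconditioned shift): gemlahun → gemrahun
  ⇒ Seran gemrahun
Nepanic: *gemlakun
  gemlakun → gemlekun   [vowel merger]
  gemlekun → gemlegun   [intervocalic voicing]
  gemlegun (rule 3 does not apply)
  giving Nepanic gemlegun.
Habela: *gemlakun
  gemlakun (rule 1 does not apply)
  gemlakun → gimlakun   [vowel merger]
  gimlakun (rule 3 does not apply)
  gimlakun → gimlahun   [unconditioned shift]
  giving Habela gimlahun.
*gemlakun is the unique common source.

*gemlakun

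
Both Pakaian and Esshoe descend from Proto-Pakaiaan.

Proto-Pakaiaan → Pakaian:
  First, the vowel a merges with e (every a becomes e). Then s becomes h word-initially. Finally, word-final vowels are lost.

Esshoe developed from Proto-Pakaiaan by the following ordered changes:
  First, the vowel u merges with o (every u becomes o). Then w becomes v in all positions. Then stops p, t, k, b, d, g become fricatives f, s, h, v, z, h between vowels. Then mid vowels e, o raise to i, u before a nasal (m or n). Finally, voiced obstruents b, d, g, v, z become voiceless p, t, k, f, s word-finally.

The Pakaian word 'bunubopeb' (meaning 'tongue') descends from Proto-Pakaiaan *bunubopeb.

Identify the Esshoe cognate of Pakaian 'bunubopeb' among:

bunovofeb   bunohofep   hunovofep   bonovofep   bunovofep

bunovofep

Esshoe: *bunubopeb
  bunubopeb → bonobopeb   [vowel merger]
  bonobopeb (rule 2 does not apply)
  bonobopeb → bonovofeb   [intervocalic lenition]
  bonovofeb → bunovofeb   [pre-nasal raising]
  bunovofeb → bunovofep   [final devoicing]
  giving Esshoe bunovofep.
Among the options, 'bunovofep' alone shows every Esshoe change applied in order.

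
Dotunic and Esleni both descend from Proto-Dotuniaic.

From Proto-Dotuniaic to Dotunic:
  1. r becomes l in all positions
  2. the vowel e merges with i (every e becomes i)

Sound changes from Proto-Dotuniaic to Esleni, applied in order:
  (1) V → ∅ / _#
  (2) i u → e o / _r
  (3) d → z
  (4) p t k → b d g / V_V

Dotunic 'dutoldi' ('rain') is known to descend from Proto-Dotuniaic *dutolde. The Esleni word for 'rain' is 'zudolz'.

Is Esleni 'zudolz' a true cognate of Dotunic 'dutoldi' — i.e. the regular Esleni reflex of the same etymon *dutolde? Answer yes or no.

Derive the expected Esleni reflex of *dutolde:
Esleni: *dutolde > dutold > zutolz > zudolz  (by apocope, unconditioned shift, intervocalic voicing)
Esleni 'zudolz' matches the regular reflex exactly, so the pair is cognate.

yes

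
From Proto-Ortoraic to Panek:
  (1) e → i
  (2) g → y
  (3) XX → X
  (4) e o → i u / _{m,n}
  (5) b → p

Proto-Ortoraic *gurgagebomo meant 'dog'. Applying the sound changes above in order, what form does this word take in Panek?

yuryayipumo

Panek: start from *gurgagebomo.
  rule 1 (vowel merger): gurgagebomo → gurgagibomo
  rule 2 (unconditioned shift): gurgagibomo → yuryayibomo
  rule 3: no change — yuryayibomo
  rule 4 (pre-nasal raising): yuryayibomo → yuryayibumo
  rule 5 (unconditioned shift): yuryayibumo → yuryayipumo
  ⇒ Panek yuryayipumo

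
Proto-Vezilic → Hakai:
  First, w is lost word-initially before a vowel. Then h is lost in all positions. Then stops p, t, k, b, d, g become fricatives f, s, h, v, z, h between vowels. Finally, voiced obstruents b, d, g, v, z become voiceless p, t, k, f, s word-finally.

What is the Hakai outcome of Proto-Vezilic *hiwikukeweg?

Hakai: start from *hiwikukeweg.
  rule 1: no change — hiwikukeweg
  rule 2 (h-loss): hiwikukeweg → iwikukeweg
  rule 3 (intervocalic lenition): iwikukeweg → iwihuheweg
  rule 4 (final devoicing): iwihuheweg → iwihuhewek
  ⇒ Hakai iwihuhewek

iwihuhewek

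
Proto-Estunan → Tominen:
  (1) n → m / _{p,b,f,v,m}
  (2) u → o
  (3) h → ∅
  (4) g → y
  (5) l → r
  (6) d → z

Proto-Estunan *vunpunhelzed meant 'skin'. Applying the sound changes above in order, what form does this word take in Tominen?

vomponerzez

Tominen: *vunpunhelzed
  vunpunhelzed → vumpunhelzed   [nasal place assimilation]
  vumpunhelzed → vomponhelzed   [vowel merger]
  vomponhelzed → vomponelzed   [h-loss]
  vomponelzed (rule 4 does not apply)
  vomponelzed → vomponerzed   [unconditioned shift]
  vomponerzed → vomponerzez   [unconditioned shift]
  giving Tominen vomponerzez.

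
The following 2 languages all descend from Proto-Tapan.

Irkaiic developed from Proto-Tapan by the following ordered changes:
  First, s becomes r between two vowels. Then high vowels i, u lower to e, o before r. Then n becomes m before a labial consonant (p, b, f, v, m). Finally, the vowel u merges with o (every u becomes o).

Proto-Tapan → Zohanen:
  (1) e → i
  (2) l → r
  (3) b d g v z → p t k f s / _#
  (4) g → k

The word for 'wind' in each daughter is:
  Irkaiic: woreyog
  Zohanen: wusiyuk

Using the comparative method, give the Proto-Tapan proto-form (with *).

Position 4: Irkaiic has e, Zohanen has i. Taking the neighbouring segments as reconstructed: Irkaiic e can only go back to *e; Zohanen i could go back to *e or *i — the one source consistent with every daughter is *e.
Position 7: Irkaiic has g, Zohanen has k. Irkaiic preserves g here (none of its changes turn any other segment into g), so the proto-segment is *g.
Verify the candidate proto-form against each daughter:
Irkaiic: *wuseyug > wureyug > woreyug > woreyog  (by rhotacism, pre-rhotic lowering, vowel merger)
Zohanen: *wuseyug > wusiyug > wusiyuk  (by vowel merger, final devoicing)
Only *wuseyug yields all of Irkaiic woreyog, Zohanen wusiyuk.

*wuseyug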